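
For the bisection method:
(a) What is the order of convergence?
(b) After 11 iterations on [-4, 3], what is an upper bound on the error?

(a) Bisection has linear (order 1) convergence; the error is halved each step.

(b) Error bound = (b-a)/2^n = (3 - (-4))/2^{11}
    = 7/2^{11}

(a) 1 (linear); (b) error ≤ 3.42e-03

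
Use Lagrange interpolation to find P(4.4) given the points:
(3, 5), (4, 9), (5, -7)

Lagrange interpolation formula:
P(x) = Σ yᵢ × Lᵢ(x)
where Lᵢ(x) = Π_{j≠i} (x - xⱼ)/(xᵢ - xⱼ)

L_0(4.4) = (4.4 - 4)/(3 - 4) × (4.4 - 5)/(3 - 5) = -0.120000
L_1(4.4) = (4.4 - 3)/(4 - 3) × (4.4 - 5)/(4 - 5) = 0.840000
L_2(4.4) = (4.4 - 3)/(5 - 3) × (4.4 - 4)/(5 - 4) = 0.280000

P(4.4) = 5×L_0(4.4) + 9×L_1(4.4) + (-7)×L_2(4.4)
P(4.4) = 5.000000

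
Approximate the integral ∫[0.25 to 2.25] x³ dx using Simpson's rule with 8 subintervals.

f(x) = x³
a = 0.25, b = 2.25, n = 8
h = (b - a)/n = 0.250000

Simpson's rule: (h/3)[f(x₀) + 4f(x₁) + 2f(x₂) + ... + f(xₙ)]

x_0 = 0.2500, f(x_0) = 0.015625, coefficient = 1
x_1 = 0.5000, f(x_1) = 0.125000, coefficient = 4
x_2 = 0.7500, f(x_2) = 0.421875, coefficient = 2
x_3 = 1.0000, f(x_3) = 1.000000, coefficient = 4
x_4 = 1.2500, f(x_4) = 1.953125, coefficient = 2
x_5 = 1.5000, f(x_5) = 3.375000, coefficient = 4
x_6 = 1.7500, f(x_6) = 5.359375, coefficient = 2
x_7 = 2.0000, f(x_7) = 8.000000, coefficient = 4
x_8 = 2.2500, f(x_8) = 11.390625, coefficient = 1

I ≈ (0.250000/3) × 76.875000 = 6.406250
Exact value: 6.406250
Error: 0.000000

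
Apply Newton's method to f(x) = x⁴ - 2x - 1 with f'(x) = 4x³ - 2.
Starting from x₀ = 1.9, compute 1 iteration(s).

f(x) = x⁴ - 2x - 1
f'(x) = 4x³ - 2
x₀ = 1.9

Newton-Raphson formula: x_{n+1} = x_n - f(x_n)/f'(x_n)

Iteration 1:
  f(1.900000) = 8.232100
  f'(1.900000) = 25.436000
  x_1 = 1.900000 - 8.232100/25.436000 = 1.576360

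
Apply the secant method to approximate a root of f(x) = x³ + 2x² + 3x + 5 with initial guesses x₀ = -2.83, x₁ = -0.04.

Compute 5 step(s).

f(x) = x³ + 2x² + 3x + 5
x₀ = -2.83, x₁ = -0.04

Secant formula: x_{n+1} = x_n - f(x_n)(x_n - x_{n-1})/(f(x_n) - f(x_{n-1}))

Iteration 1:
  f(-2.830000) = -10.137387
  f(-0.040000) = 4.883136
  x_2 = -0.040000 - 4.883136×(-0.040000 - (-2.830000))/(4.883136 - (-10.137387))
       = -0.947022
Iteration 2:
  f(-0.040000) = 4.883136
  f(-0.947022) = 3.103297
  x_3 = -0.947022 - 3.103297×(-0.947022 - (-0.040000))/(3.103297 - 4.883136)
       = -2.528492
Iteration 3:
  f(-0.947022) = 3.103297
  f(-2.528492) = -5.964264
  x_4 = -2.528492 - (-5.964264)×(-2.528492 - (-0.947022))/(-5.964264 - 3.103297)
       = -1.488267
Iteration 4:
  f(-2.528492) = -5.964264
  f(-1.488267) = 1.668656
  x_5 = -1.488267 - 1.668656×(-1.488267 - (-2.528492))/(1.668656 - (-5.964264))
       = -1.715674
Iteration 5:
  f(-1.488267) = 1.668656
  f(-1.715674) = 0.689904
  x_6 = -1.715674 - 0.689904×(-1.715674 - (-1.488267))/(0.689904 - 1.668656)
       = -1.875968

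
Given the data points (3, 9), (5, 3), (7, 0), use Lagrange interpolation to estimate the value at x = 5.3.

Lagrange interpolation formula:
P(x) = Σ yᵢ × Lᵢ(x)
where Lᵢ(x) = Π_{j≠i} (x - xⱼ)/(xᵢ - xⱼ)

L_0(5.3) = (5.3 - 5)/(3 - 5) × (5.3 - 7)/(3 - 7) = -0.063750
L_1(5.3) = (5.3 - 3)/(5 - 3) × (5.3 - 7)/(5 - 7) = 0.977500
L_2(5.3) = (5.3 - 3)/(7 - 3) × (5.3 - 5)/(7 - 5) = 0.086250

P(5.3) = 9×L_0(5.3) + 3×L_1(5.3) + 0×L_2(5.3)
P(5.3) = 2.358750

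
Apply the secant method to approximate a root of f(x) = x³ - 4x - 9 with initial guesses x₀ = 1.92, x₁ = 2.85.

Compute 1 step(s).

f(x) = x³ - 4x - 9
x₀ = 1.92, x₁ = 2.85

Secant formula: x_{n+1} = x_n - f(x_n)(x_n - x_{n-1})/(f(x_n) - f(x_{n-1}))

Iteration 1:
  f(1.920000) = -9.602112
  f(2.850000) = 2.749125
  x_2 = 2.850000 - 2.749125×(2.850000 - 1.920000)/(2.749125 - (-9.602112))
       = 2.643002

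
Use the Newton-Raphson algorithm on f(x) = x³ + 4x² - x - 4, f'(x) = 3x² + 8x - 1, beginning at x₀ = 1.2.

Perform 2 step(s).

f(x) = x³ + 4x² - x - 4
f'(x) = 3x² + 8x - 1
x₀ = 1.2

Newton-Raphson formula: x_{n+1} = x_n - f(x_n)/f'(x_n)

Iteration 1:
  f(1.200000) = 2.288000
  f'(1.200000) = 12.920000
  x_1 = 1.200000 - 2.288000/12.920000 = 1.022910
Iteration 2:
  f(1.022910) = 0.232788
  f'(1.022910) = 10.322318
  x_2 = 1.022910 - 0.232788/10.322318 = 1.000358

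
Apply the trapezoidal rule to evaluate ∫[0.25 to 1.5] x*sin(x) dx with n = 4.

f(x) = x*sin(x)
a = 0.25, b = 1.5, n = 4
h = (b - a)/n = 0.312500

Trapezoidal rule: (h/2)[f(x₀) + 2f(x₁) + 2f(x₂) + ... + f(xₙ)]

x_0 = 0.2500, f(x_0) = 0.061851, coefficient = 1
x_1 = 0.5625, f(x_1) = 0.299983, coefficient = 2
x_2 = 0.8750, f(x_2) = 0.671601, coefficient = 2
x_3 = 1.1875, f(x_3) = 1.101331, coefficient = 2
x_4 = 1.5000, f(x_4) = 1.496242, coefficient = 1

I ≈ (0.312500/2) × 5.703923 = 0.891238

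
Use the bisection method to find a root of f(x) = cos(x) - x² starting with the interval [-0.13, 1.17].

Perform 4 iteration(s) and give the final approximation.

f(x) = cos(x) - x²
Initial interval: [-0.13, 1.17]

Iteration 1:
  c_1 = (-0.130000 + 1.170000)/2 = 0.520000
  f(c_1) = f(0.520000) = 0.597419
  f(a) × f(c) ≥ 0, new interval: [0.520000, 1.170000]
Iteration 2:
  c_2 = (0.520000 + 1.170000)/2 = 0.845000
  f(c_2) = f(0.845000) = -0.050294
  f(a) × f(c) < 0, new interval: [0.520000, 0.845000]
Iteration 3:
  c_3 = (0.520000 + 0.845000)/2 = 0.682500
  f(c_3) = f(0.682500) = 0.310192
  f(a) × f(c) ≥ 0, new interval: [0.682500, 0.845000]
Iteration 4:
  c_4 = (0.682500 + 0.845000)/2 = 0.763750
  f(c_4) = f(0.763750) = 0.138933
  f(a) × f(c) ≥ 0, new interval: [0.763750, 0.845000]

After 4 iteration(s), the approximation is c_4 = 0.763750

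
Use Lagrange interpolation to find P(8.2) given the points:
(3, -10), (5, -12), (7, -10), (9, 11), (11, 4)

Lagrange interpolation formula:
P(x) = Σ yᵢ × Lᵢ(x)
where Lᵢ(x) = Π_{j≠i} (x - xⱼ)/(xᵢ - xⱼ)

L_0(8.2) = (8.2 - 5)/(3 - 5) × (8.2 - 7)/(3 - 7) × (8.2 - 9)/(3 - 9) × (8.2 - 11)/(3 - 11) = 0.022400
L_1(8.2) = (8.2 - 3)/(5 - 3) × (8.2 - 7)/(5 - 7) × (8.2 - 9)/(5 - 9) × (8.2 - 11)/(5 - 11) = -0.145600
L_2(8.2) = (8.2 - 3)/(7 - 3) × (8.2 - 5)/(7 - 5) × (8.2 - 9)/(7 - 9) × (8.2 - 11)/(7 - 11) = 0.582400
L_3(8.2) = (8.2 - 3)/(9 - 3) × (8.2 - 5)/(9 - 5) × (8.2 - 7)/(9 - 7) × (8.2 - 11)/(9 - 11) = 0.582400
L_4(8.2) = (8.2 - 3)/(11 - 3) × (8.2 - 5)/(11 - 5) × (8.2 - 7)/(11 - 7) × (8.2 - 9)/(11 - 9) = -0.041600

P(8.2) = (-10)×L_0(8.2) + (-12)×L_1(8.2) + (-10)×L_2(8.2) + 11×L_3(8.2) + 4×L_4(8.2)
P(8.2) = 1.939200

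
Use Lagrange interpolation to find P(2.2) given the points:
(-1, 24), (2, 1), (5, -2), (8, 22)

Lagrange interpolation formula:
P(x) = Σ yᵢ × Lᵢ(x)
where Lᵢ(x) = Π_{j≠i} (x - xⱼ)/(xᵢ - xⱼ)

L_0(2.2) = (2.2 - 2)/(-1 - 2) × (2.2 - 5)/(-1 - 5) × (2.2 - 8)/(-1 - 8) = -0.020049
L_1(2.2) = (2.2 - (-1))/(2 - (-1)) × (2.2 - 5)/(2 - 5) × (2.2 - 8)/(2 - 8) = 0.962370
L_2(2.2) = (2.2 - (-1))/(5 - (-1)) × (2.2 - 2)/(5 - 2) × (2.2 - 8)/(5 - 8) = 0.068741
L_3(2.2) = (2.2 - (-1))/(8 - (-1)) × (2.2 - 2)/(8 - 2) × (2.2 - 5)/(8 - 5) = -0.011062

P(2.2) = 24×L_0(2.2) + 1×L_1(2.2) + (-2)×L_2(2.2) + 22×L_3(2.2)
P(2.2) = 0.100346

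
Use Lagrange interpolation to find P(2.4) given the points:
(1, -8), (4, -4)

Lagrange interpolation formula:
P(x) = Σ yᵢ × Lᵢ(x)
where Lᵢ(x) = Π_{j≠i} (x - xⱼ)/(xᵢ - xⱼ)

L_0(2.4) = (2.4 - 4)/(1 - 4) = 0.533333
L_1(2.4) = (2.4 - 1)/(4 - 1) = 0.466667

P(2.4) = (-8)×L_0(2.4) + (-4)×L_1(2.4)
P(2.4) = -6.133333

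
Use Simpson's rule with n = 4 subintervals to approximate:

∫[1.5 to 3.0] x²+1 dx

f(x) = x²+1
a = 1.5, b = 3.0, n = 4
h = (b - a)/n = 0.375000

Simpson's rule: (h/3)[f(x₀) + 4f(x₁) + 2f(x₂) + ... + f(xₙ)]

x_0 = 1.5000, f(x_0) = 3.250000, coefficient = 1
x_1 = 1.8750, f(x_1) = 4.515625, coefficient = 4
x_2 = 2.2500, f(x_2) = 6.062500, coefficient = 2
x_3 = 2.6250, f(x_3) = 7.890625, coefficient = 4
x_4 = 3.0000, f(x_4) = 10.000000, coefficient = 1

I ≈ (0.375000/3) × 75.000000 = 9.375000
Exact value: 9.375000
Error: 0.000000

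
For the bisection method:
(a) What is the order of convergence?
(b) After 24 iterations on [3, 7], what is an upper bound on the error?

(a) Bisection has linear (order 1) convergence; the error is halved each step.

(b) Error bound = (b-a)/2^n = (7 - 3)/2^{24}
    = 4/2^{24}

(a) 1 (linear); (b) error ≤ 2.38e-07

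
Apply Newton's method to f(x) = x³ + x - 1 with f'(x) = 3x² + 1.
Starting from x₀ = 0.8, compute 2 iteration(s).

f(x) = x³ + x - 1
f'(x) = 3x² + 1
x₀ = 0.8

Newton-Raphson formula: x_{n+1} = x_n - f(x_n)/f'(x_n)

Iteration 1:
  f(0.800000) = 0.312000
  f'(0.800000) = 2.920000
  x_1 = 0.800000 - 0.312000/2.920000 = 0.693151
Iteration 2:
  f(0.693151) = 0.026180
  f'(0.693151) = 2.441374
  x_2 = 0.693151 - 0.026180/2.441374 = 0.682427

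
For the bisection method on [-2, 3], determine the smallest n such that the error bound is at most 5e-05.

We need (b-a)/2^n ≤ 5e-05
(3 - (-2))/2^n ≤ 5e-05
5/2^n ≤ 5e-05
2^n ≥ 100000
n ≥ log₂(100000) = 16.61
n ≥ 17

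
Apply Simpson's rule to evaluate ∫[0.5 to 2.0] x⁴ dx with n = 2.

f(x) = x⁴
a = 0.5, b = 2.0, n = 2
h = (b - a)/n = 0.750000

Simpson's rule: (h/3)[f(x₀) + 4f(x₁) + 2f(x₂) + ... + f(xₙ)]

x_0 = 0.5000, f(x_0) = 0.062500, coefficient = 1
x_1 = 1.2500, f(x_1) = 2.441406, coefficient = 4
x_2 = 2.0000, f(x_2) = 16.000000, coefficient = 1

I ≈ (0.750000/3) × 25.828125 = 6.457031
Exact value: 6.393750
Error: 0.063281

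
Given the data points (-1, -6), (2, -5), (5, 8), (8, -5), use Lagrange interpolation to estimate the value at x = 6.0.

Lagrange interpolation formula:
P(x) = Σ yᵢ × Lᵢ(x)
where Lᵢ(x) = Π_{j≠i} (x - xⱼ)/(xᵢ - xⱼ)

L_0(6.0) = (6.0 - 2)/(-1 - 2) × (6.0 - 5)/(-1 - 5) × (6.0 - 8)/(-1 - 8) = 0.049383
L_1(6.0) = (6.0 - (-1))/(2 - (-1)) × (6.0 - 5)/(2 - 5) × (6.0 - 8)/(2 - 8) = -0.259259
L_2(6.0) = (6.0 - (-1))/(5 - (-1)) × (6.0 - 2)/(5 - 2) × (6.0 - 8)/(5 - 8) = 1.037037
L_3(6.0) = (6.0 - (-1))/(8 - (-1)) × (6.0 - 2)/(8 - 2) × (6.0 - 5)/(8 - 5) = 0.172840

P(6.0) = (-6)×L_0(6.0) + (-5)×L_1(6.0) + 8×L_2(6.0) + (-5)×L_3(6.0)
P(6.0) = 8.432099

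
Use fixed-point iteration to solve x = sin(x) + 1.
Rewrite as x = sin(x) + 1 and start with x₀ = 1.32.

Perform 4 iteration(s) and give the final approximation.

Equation: x = sin(x) + 1
Fixed-point form: x = sin(x) + 1
x₀ = 1.32

x_1 = g(1.320000) = 1.968715
x_2 = g(1.968715) = 1.921869
x_3 = g(1.921869) = 1.939004
x_4 = g(1.939004) = 1.932974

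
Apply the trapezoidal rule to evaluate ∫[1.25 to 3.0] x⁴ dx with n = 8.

f(x) = x⁴
a = 1.25, b = 3.0, n = 8
h = (b - a)/n = 0.218750

Trapezoidal rule: (h/2)[f(x₀) + 2f(x₁) + 2f(x₂) + ... + f(xₙ)]

x_0 = 1.2500, f(x_0) = 2.441406, coefficient = 1
x_1 = 1.4688, f(x_1) = 4.653626, coefficient = 2
x_2 = 1.6875, f(x_2) = 8.109146, coefficient = 2
x_3 = 1.9062, f(x_3) = 13.204423, coefficient = 2
x_4 = 2.1250, f(x_4) = 20.390869, coefficient = 2
x_5 = 2.3438, f(x_5) = 30.174851, coefficient = 2
x_6 = 2.5625, f(x_6) = 43.117691, coefficient = 2
x_7 = 2.7812, f(x_7) = 59.835664, coefficient = 2
x_8 = 3.0000, f(x_8) = 81.000000, coefficient = 1

I ≈ (0.218750/2) × 442.413948 = 48.389026
Exact value: 47.989648
Error: 0.399377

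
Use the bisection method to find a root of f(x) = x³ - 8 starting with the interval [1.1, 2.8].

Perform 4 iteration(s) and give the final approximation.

f(x) = x³ - 8
Initial interval: [1.1, 2.8]

Iteration 1:
  c_1 = (1.100000 + 2.800000)/2 = 1.950000
  f(c_1) = f(1.950000) = -0.585125
  f(a) × f(c) ≥ 0, new interval: [1.950000, 2.800000]
Iteration 2:
  c_2 = (1.950000 + 2.800000)/2 = 2.375000
  f(c_2) = f(2.375000) = 5.396484
  f(a) × f(c) < 0, new interval: [1.950000, 2.375000]
Iteration 3:
  c_3 = (1.950000 + 2.375000)/2 = 2.162500
  f(c_3) = f(2.162500) = 2.112729
  f(a) × f(c) < 0, new interval: [1.950000, 2.162500]
Iteration 4:
  c_4 = (1.950000 + 2.162500)/2 = 2.056250
  f(c_4) = f(2.056250) = 0.694162
  f(a) × f(c) < 0, new interval: [1.950000, 2.056250]

After 4 iteration(s), the approximation is c_4 = 2.056250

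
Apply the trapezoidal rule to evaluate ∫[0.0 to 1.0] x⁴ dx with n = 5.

f(x) = x⁴
a = 0.0, b = 1.0, n = 5
h = (b - a)/n = 0.200000

Trapezoidal rule: (h/2)[f(x₀) + 2f(x₁) + 2f(x₂) + ... + f(xₙ)]

x_0 = 0.0000, f(x_0) = 0.000000, coefficient = 1
x_1 = 0.2000, f(x_1) = 0.001600, coefficient = 2
x_2 = 0.4000, f(x_2) = 0.025600, coefficient = 2
x_3 = 0.6000, f(x_3) = 0.129600, coefficient = 2
x_4 = 0.8000, f(x_4) = 0.409600, coefficient = 2
x_5 = 1.0000, f(x_5) = 1.000000, coefficient = 1

I ≈ (0.200000/2) × 2.132800 = 0.213280
Exact value: 0.200000
Error: 0.013280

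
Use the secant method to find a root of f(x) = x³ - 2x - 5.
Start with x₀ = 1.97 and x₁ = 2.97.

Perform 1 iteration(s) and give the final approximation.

f(x) = x³ - 2x - 5
x₀ = 1.97, x₁ = 2.97

Secant formula: x_{n+1} = x_n - f(x_n)(x_n - x_{n-1})/(f(x_n) - f(x_{n-1}))

Iteration 1:
  f(1.970000) = -1.294627
  f(2.970000) = 15.258073
  x_2 = 2.970000 - 15.258073×(2.970000 - 1.970000)/(15.258073 - (-1.294627))
       = 2.048212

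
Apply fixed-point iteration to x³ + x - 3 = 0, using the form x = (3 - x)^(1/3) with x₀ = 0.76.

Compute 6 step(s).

Equation: x³ + x - 3 = 0
Fixed-point form: x = (3 - x)^(1/3)
x₀ = 0.76

x_1 = g(0.760000) = 1.308427
x_2 = g(1.308427) = 1.191508
x_3 = g(1.191508) = 1.218350
x_4 = g(1.218350) = 1.212293
x_5 = g(1.212293) = 1.213665
x_6 = g(1.213665) = 1.213354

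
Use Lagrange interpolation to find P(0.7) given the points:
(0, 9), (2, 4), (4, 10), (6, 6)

Lagrange interpolation formula:
P(x) = Σ yᵢ × Lᵢ(x)
where Lᵢ(x) = Π_{j≠i} (x - xⱼ)/(xᵢ - xⱼ)

L_0(0.7) = (0.7 - 2)/(0 - 2) × (0.7 - 4)/(0 - 4) × (0.7 - 6)/(0 - 6) = 0.473687
L_1(0.7) = (0.7 - 0)/(2 - 0) × (0.7 - 4)/(2 - 4) × (0.7 - 6)/(2 - 6) = 0.765187
L_2(0.7) = (0.7 - 0)/(4 - 0) × (0.7 - 2)/(4 - 2) × (0.7 - 6)/(4 - 6) = -0.301437
L_3(0.7) = (0.7 - 0)/(6 - 0) × (0.7 - 2)/(6 - 2) × (0.7 - 4)/(6 - 4) = 0.062562

P(0.7) = 9×L_0(0.7) + 4×L_1(0.7) + 10×L_2(0.7) + 6×L_3(0.7)
P(0.7) = 4.684938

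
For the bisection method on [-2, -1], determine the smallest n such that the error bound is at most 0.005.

We need (b-a)/2^n ≤ 0.005
(-1 - (-2))/2^n ≤ 0.005
1/2^n ≤ 0.005
2^n ≥ 200
n ≥ log₂(200) = 7.64
n ≥ 8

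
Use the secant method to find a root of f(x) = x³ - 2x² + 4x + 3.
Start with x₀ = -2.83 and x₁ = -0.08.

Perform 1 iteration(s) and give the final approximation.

f(x) = x³ - 2x² + 4x + 3
x₀ = -2.83, x₁ = -0.08

Secant formula: x_{n+1} = x_n - f(x_n)(x_n - x_{n-1})/(f(x_n) - f(x_{n-1}))

Iteration 1:
  f(-2.830000) = -47.002987
  f(-0.080000) = 2.666688
  x_2 = -0.080000 - 2.666688×(-0.080000 - (-2.830000))/(2.666688 - (-47.002987))
       = -0.227643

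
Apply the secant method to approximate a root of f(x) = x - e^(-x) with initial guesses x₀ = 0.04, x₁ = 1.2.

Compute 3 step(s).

f(x) = x - e^(-x)
x₀ = 0.04, x₁ = 1.2

Secant formula: x_{n+1} = x_n - f(x_n)(x_n - x_{n-1})/(f(x_n) - f(x_{n-1}))

Iteration 1:
  f(0.040000) = -0.920789
  f(1.200000) = 0.898806
  x_2 = 1.200000 - 0.898806×(1.200000 - 0.040000)/(0.898806 - (-0.920789))
       = 0.627007
Iteration 2:
  f(1.200000) = 0.898806
  f(0.627007) = 0.092819
  x_3 = 0.627007 - 0.092819×(0.627007 - 1.200000)/(0.092819 - 0.898806)
       = 0.561020
Iteration 3:
  f(0.627007) = 0.092819
  f(0.561020) = -0.009606
  x_4 = 0.561020 - (-0.009606)×(0.561020 - 0.627007)/(-0.009606 - 0.092819)
       = 0.567209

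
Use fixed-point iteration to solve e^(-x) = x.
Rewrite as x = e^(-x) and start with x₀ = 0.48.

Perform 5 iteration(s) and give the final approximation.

Equation: e^(-x) = x
Fixed-point form: x = e^(-x)
x₀ = 0.48

x_1 = g(0.480000) = 0.618783
x_2 = g(0.618783) = 0.538599
x_3 = g(0.538599) = 0.583565
x_4 = g(0.583565) = 0.557906
x_5 = g(0.557906) = 0.572407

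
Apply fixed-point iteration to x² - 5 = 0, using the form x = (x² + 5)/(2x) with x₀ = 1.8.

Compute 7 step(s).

Equation: x² - 5 = 0
Fixed-point form: x = (x² + 5)/(2x)
x₀ = 1.8

x_1 = g(1.800000) = 2.288889
x_2 = g(2.288889) = 2.236677
x_3 = g(2.236677) = 2.236068
x_4 = g(2.236068) = 2.236068
x_5 = g(2.236068) = 2.236068
x_6 = g(2.236068) = 2.236068
x_7 = g(2.236068) = 2.236068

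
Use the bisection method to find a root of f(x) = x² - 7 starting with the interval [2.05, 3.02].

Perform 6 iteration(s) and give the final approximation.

f(x) = x² - 7
Initial interval: [2.05, 3.02]

Iteration 1:
  c_1 = (2.050000 + 3.020000)/2 = 2.535000
  f(c_1) = f(2.535000) = -0.573775
  f(a) × f(c) ≥ 0, new interval: [2.535000, 3.020000]
Iteration 2:
  c_2 = (2.535000 + 3.020000)/2 = 2.777500
  f(c_2) = f(2.777500) = 0.714506
  f(a) × f(c) < 0, new interval: [2.535000, 2.777500]
Iteration 3:
  c_3 = (2.535000 + 2.777500)/2 = 2.656250
  f(c_3) = f(2.656250) = 0.055664
  f(a) × f(c) < 0, new interval: [2.535000, 2.656250]
Iteration 4:
  c_4 = (2.535000 + 2.656250)/2 = 2.595625
  f(c_4) = f(2.595625) = -0.262731
  f(a) × f(c) ≥ 0, new interval: [2.595625, 2.656250]
Iteration 5:
  c_5 = (2.595625 + 2.656250)/2 = 2.625938
  f(c_5) = f(2.625938) = -0.104452
  f(a) × f(c) ≥ 0, new interval: [2.625938, 2.656250]
Iteration 6:
  c_6 = (2.625938 + 2.656250)/2 = 2.641094
  f(c_6) = f(2.641094) = -0.024624
  f(a) × f(c) ≥ 0, new interval: [2.641094, 2.656250]

After 6 iteration(s), the approximation is c_6 = 2.641094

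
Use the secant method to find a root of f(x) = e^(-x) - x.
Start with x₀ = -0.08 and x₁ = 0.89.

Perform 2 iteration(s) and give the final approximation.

f(x) = e^(-x) - x
x₀ = -0.08, x₁ = 0.89

Secant formula: x_{n+1} = x_n - f(x_n)(x_n - x_{n-1})/(f(x_n) - f(x_{n-1}))

Iteration 1:
  f(-0.080000) = 1.163287
  f(0.890000) = -0.479344
  x_2 = 0.890000 - (-0.479344)×(0.890000 - (-0.080000))/(-0.479344 - 1.163287)
       = 0.606940
Iteration 2:
  f(0.890000) = -0.479344
  f(0.606940) = -0.061923
  x_3 = 0.606940 - (-0.061923)×(0.606940 - 0.890000)/(-0.061923 - (-0.479344))
       = 0.564948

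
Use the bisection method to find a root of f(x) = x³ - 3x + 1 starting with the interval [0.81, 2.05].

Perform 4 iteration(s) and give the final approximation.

f(x) = x³ - 3x + 1
Initial interval: [0.81, 2.05]

Iteration 1:
  c_1 = (0.810000 + 2.050000)/2 = 1.430000
  f(c_1) = f(1.430000) = -0.365793
  f(a) × f(c) ≥ 0, new interval: [1.430000, 2.050000]
Iteration 2:
  c_2 = (1.430000 + 2.050000)/2 = 1.740000
  f(c_2) = f(1.740000) = 1.048024
  f(a) × f(c) < 0, new interval: [1.430000, 1.740000]
Iteration 3:
  c_3 = (1.430000 + 1.740000)/2 = 1.585000
  f(c_3) = f(1.585000) = 0.226877
  f(a) × f(c) < 0, new interval: [1.430000, 1.585000]
Iteration 4:
  c_4 = (1.430000 + 1.585000)/2 = 1.507500
  f(c_4) = f(1.507500) = -0.096621
  f(a) × f(c) ≥ 0, new interval: [1.507500, 1.585000]

After 4 iteration(s), the approximation is c_4 = 1.507500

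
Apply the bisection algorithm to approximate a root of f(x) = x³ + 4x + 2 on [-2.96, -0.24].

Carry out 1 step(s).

f(x) = x³ + 4x + 2
Initial interval: [-2.96, -0.24]

Iteration 1:
  c_1 = (-2.960000 + (-0.240000))/2 = -1.600000
  f(c_1) = f(-1.600000) = -8.496000
  f(a) × f(c) ≥ 0, new interval: [-1.600000, -0.240000]

After 1 iteration(s), the approximation is c_1 = -1.600000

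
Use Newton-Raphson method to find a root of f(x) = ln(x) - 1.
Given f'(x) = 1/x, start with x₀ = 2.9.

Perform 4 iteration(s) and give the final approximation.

f(x) = ln(x) - 1
f'(x) = 1/x
x₀ = 2.9

Newton-Raphson formula: x_{n+1} = x_n - f(x_n)/f'(x_n)

Iteration 1:
  f(2.900000) = 0.064711
  f'(2.900000) = 0.344828
  x_1 = 2.900000 - 0.064711/0.344828 = 2.712339
Iteration 2:
  f(2.712339) = -0.002189
  f'(2.712339) = 0.368685
  x_2 = 2.712339 - (-0.002189)/0.368685 = 2.718275
Iteration 3:
  f(2.718275) = -0.000002
  f'(2.718275) = 0.367880
  x_3 = 2.718275 - (-0.000002)/0.367880 = 2.718282
Iteration 4:
  f(2.718282) = 0.000000
  f'(2.718282) = 0.367879
  x_4 = 2.718282 - 0.000000/0.367879 = 2.718282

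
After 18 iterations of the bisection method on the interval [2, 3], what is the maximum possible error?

Bisection error bound: |error| ≤ (b-a)/2^n
|error| ≤ (3 - 2)/2^18 = 1/2^18
|error| ≤ 0.0000038147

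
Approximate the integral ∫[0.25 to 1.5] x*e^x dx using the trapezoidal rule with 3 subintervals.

f(x) = x*e^x
a = 0.25, b = 1.5, n = 3
h = (b - a)/n = 0.416667

Trapezoidal rule: (h/2)[f(x₀) + 2f(x₁) + 2f(x₂) + ... + f(xₙ)]

x_0 = 0.2500, f(x_0) = 0.321006, coefficient = 1
x_1 = 0.6667, f(x_1) = 1.298489, coefficient = 2
x_2 = 1.0833, f(x_2) = 3.200721, coefficient = 2
x_3 = 1.5000, f(x_3) = 6.722534, coefficient = 1

I ≈ (0.416667/2) × 16.041960 = 3.342075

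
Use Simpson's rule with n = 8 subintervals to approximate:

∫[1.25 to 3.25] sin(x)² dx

f(x) = sin(x)²
a = 1.25, b = 3.25, n = 8
h = (b - a)/n = 0.250000

Simpson's rule: (h/3)[f(x₀) + 4f(x₁) + 2f(x₂) + ... + f(xₙ)]

x_0 = 1.2500, f(x_0) = 0.900572, coefficient = 1
x_1 = 1.5000, f(x_1) = 0.994996, coefficient = 4
x_2 = 1.7500, f(x_2) = 0.968228, coefficient = 2
x_3 = 2.0000, f(x_3) = 0.826822, coefficient = 4
x_4 = 2.2500, f(x_4) = 0.605398, coefficient = 2
x_5 = 2.5000, f(x_5) = 0.358169, coefficient = 4
x_6 = 2.7500, f(x_6) = 0.145665, coefficient = 2
x_7 = 3.0000, f(x_7) = 0.019915, coefficient = 4
x_8 = 3.2500, f(x_8) = 0.011706, coefficient = 1

I ≈ (0.250000/3) × 13.150468 = 1.095872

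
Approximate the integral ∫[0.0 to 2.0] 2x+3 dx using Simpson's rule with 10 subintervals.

f(x) = 2x+3
a = 0.0, b = 2.0, n = 10
h = (b - a)/n = 0.200000

Simpson's rule: (h/3)[f(x₀) + 4f(x₁) + 2f(x₂) + ... + f(xₙ)]

x_0 = 0.0000, f(x_0) = 3.000000, coefficient = 1
x_1 = 0.2000, f(x_1) = 3.400000, coefficient = 4
x_2 = 0.4000, f(x_2) = 3.800000, coefficient = 2
x_3 = 0.6000, f(x_3) = 4.200000, coefficient = 4
x_4 = 0.8000, f(x_4) = 4.600000, coefficient = 2
x_5 = 1.0000, f(x_5) = 5.000000, coefficient = 4
x_6 = 1.2000, f(x_6) = 5.400000, coefficient = 2
x_7 = 1.4000, f(x_7) = 5.800000, coefficient = 4
x_8 = 1.6000, f(x_8) = 6.200000, coefficient = 2
x_9 = 1.8000, f(x_9) = 6.600000, coefficient = 4
x_10 = 2.0000, f(x_10) = 7.000000, coefficient = 1

I ≈ (0.200000/3) × 150.000000 = 10.000000
Exact value: 10.000000
Error: 0.000000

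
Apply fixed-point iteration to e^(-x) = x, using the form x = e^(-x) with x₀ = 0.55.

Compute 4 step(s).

Equation: e^(-x) = x
Fixed-point form: x = e^(-x)
x₀ = 0.55

x_1 = g(0.550000) = 0.576950
x_2 = g(0.576950) = 0.561609
x_3 = g(0.561609) = 0.570291
x_4 = g(0.570291) = 0.565361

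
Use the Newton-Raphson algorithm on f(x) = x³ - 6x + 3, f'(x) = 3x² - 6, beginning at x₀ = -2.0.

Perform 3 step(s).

f(x) = x³ - 6x + 3
f'(x) = 3x² - 6
x₀ = -2.0

Newton-Raphson formula: x_{n+1} = x_n - f(x_n)/f'(x_n)

Iteration 1:
  f(-2.000000) = 7.000000
  f'(-2.000000) = 6.000000
  x_1 = -2.000000 - 7.000000/6.000000 = -3.166667
Iteration 2:
  f(-3.166667) = -9.754630
  f'(-3.166667) = 24.083333
  x_2 = -3.166667 - (-9.754630)/24.083333 = -2.761630
Iteration 3:
  f(-2.761630) = -1.492070
  f'(-2.761630) = 16.879803
  x_3 = -2.761630 - (-1.492070)/16.879803 = -2.673236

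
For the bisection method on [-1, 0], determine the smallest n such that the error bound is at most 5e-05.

We need (b-a)/2^n ≤ 5e-05
(0 - (-1))/2^n ≤ 5e-05
1/2^n ≤ 5e-05
2^n ≥ 20000
n ≥ log₂(20000) = 14.29
n ≥ 15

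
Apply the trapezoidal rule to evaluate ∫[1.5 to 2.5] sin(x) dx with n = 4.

f(x) = sin(x)
a = 1.5, b = 2.5, n = 4
h = (b - a)/n = 0.250000

Trapezoidal rule: (h/2)[f(x₀) + 2f(x₁) + 2f(x₂) + ... + f(xₙ)]

x_0 = 1.5000, f(x_0) = 0.997495, coefficient = 1
x_1 = 1.7500, f(x_1) = 0.983986, coefficient = 2
x_2 = 2.0000, f(x_2) = 0.909297, coefficient = 2
x_3 = 2.2500, f(x_3) = 0.778073, coefficient = 2
x_4 = 2.5000, f(x_4) = 0.598472, coefficient = 1

I ≈ (0.250000/2) × 6.938680 = 0.867335
Exact value: 0.871881
Error: 0.004546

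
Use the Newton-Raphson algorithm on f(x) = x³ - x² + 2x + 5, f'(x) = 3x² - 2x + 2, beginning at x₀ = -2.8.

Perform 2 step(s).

f(x) = x³ - x² + 2x + 5
f'(x) = 3x² - 2x + 2
x₀ = -2.8

Newton-Raphson formula: x_{n+1} = x_n - f(x_n)/f'(x_n)

Iteration 1:
  f(-2.800000) = -30.392000
  f'(-2.800000) = 31.120000
  x_1 = -2.800000 - (-30.392000)/31.120000 = -1.823393
Iteration 2:
  f(-1.823393) = -8.033901
  f'(-1.823393) = 15.621076
  x_2 = -1.823393 - (-8.033901)/15.621076 = -1.309095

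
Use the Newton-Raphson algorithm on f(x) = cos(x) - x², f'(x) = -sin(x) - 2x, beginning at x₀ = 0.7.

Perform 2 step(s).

f(x) = cos(x) - x²
f'(x) = -sin(x) - 2x
x₀ = 0.7

Newton-Raphson formula: x_{n+1} = x_n - f(x_n)/f'(x_n)

Iteration 1:
  f(0.700000) = 0.274842
  f'(0.700000) = -2.044218
  x_1 = 0.700000 - 0.274842/(-2.044218) = 0.834449
Iteration 2:
  f(0.834449) = -0.024718
  f'(0.834449) = -2.409823
  x_2 = 0.834449 - (-0.024718)/(-2.409823) = 0.824191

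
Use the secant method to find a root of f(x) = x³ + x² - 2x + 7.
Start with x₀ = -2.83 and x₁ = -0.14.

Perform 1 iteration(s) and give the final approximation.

f(x) = x³ + x² - 2x + 7
x₀ = -2.83, x₁ = -0.14

Secant formula: x_{n+1} = x_n - f(x_n)(x_n - x_{n-1})/(f(x_n) - f(x_{n-1}))

Iteration 1:
  f(-2.830000) = -1.996287
  f(-0.140000) = 7.296856
  x_2 = -0.140000 - 7.296856×(-0.140000 - (-2.830000))/(7.296856 - (-1.996287))
       = -2.252153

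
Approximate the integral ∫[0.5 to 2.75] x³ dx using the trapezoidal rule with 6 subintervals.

f(x) = x³
a = 0.5, b = 2.75, n = 6
h = (b - a)/n = 0.375000

Trapezoidal rule: (h/2)[f(x₀) + 2f(x₁) + 2f(x₂) + ... + f(xₙ)]

x_0 = 0.5000, f(x_0) = 0.125000, coefficient = 1
x_1 = 0.8750, f(x_1) = 0.669922, coefficient = 2
x_2 = 1.2500, f(x_2) = 1.953125, coefficient = 2
x_3 = 1.6250, f(x_3) = 4.291016, coefficient = 2
x_4 = 2.0000, f(x_4) = 8.000000, coefficient = 2
x_5 = 2.3750, f(x_5) = 13.396484, coefficient = 2
x_6 = 2.7500, f(x_6) = 20.796875, coefficient = 1

I ≈ (0.375000/2) × 77.542969 = 14.539307
Exact value: 14.282227
Error: 0.257080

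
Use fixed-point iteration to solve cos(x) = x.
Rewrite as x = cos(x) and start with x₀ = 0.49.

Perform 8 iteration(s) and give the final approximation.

Equation: cos(x) = x
Fixed-point form: x = cos(x)
x₀ = 0.49

x_1 = g(0.490000) = 0.882333
x_2 = g(0.882333) = 0.635351
x_3 = g(0.635351) = 0.804863
x_4 = g(0.804863) = 0.693210
x_5 = g(0.693210) = 0.769199
x_6 = g(0.769199) = 0.718468
x_7 = g(0.718468) = 0.752815
x_8 = g(0.752815) = 0.729767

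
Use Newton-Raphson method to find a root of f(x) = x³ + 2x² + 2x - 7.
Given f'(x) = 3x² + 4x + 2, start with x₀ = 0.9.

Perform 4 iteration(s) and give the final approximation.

f(x) = x³ + 2x² + 2x - 7
f'(x) = 3x² + 4x + 2
x₀ = 0.9

Newton-Raphson formula: x_{n+1} = x_n - f(x_n)/f'(x_n)

Iteration 1:
  f(0.900000) = -2.851000
  f'(0.900000) = 8.030000
  x_1 = 0.900000 - (-2.851000)/8.030000 = 1.255044
Iteration 2:
  f(1.255044) = 0.637218
  f'(1.255044) = 11.745578
  x_2 = 1.255044 - 0.637218/11.745578 = 1.200792
Iteration 3:
  f(1.200792) = 0.016809
  f'(1.200792) = 11.128870
  x_3 = 1.200792 - 0.016809/11.128870 = 1.199281
Iteration 4:
  f(1.199281) = 0.000013
  f'(1.199281) = 11.111954
  x_4 = 1.199281 - 0.000013/11.111954 = 1.199280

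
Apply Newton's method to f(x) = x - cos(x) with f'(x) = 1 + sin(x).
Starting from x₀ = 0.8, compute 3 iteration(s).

f(x) = x - cos(x)
f'(x) = 1 + sin(x)
x₀ = 0.8

Newton-Raphson formula: x_{n+1} = x_n - f(x_n)/f'(x_n)

Iteration 1:
  f(0.800000) = 0.103293
  f'(0.800000) = 1.717356
  x_1 = 0.800000 - 0.103293/1.717356 = 0.739853
Iteration 2:
  f(0.739853) = 0.001286
  f'(0.739853) = 1.674180
  x_2 = 0.739853 - 0.001286/1.674180 = 0.739085
Iteration 3:
  f(0.739085) = 0.000000
  f'(0.739085) = 1.673612
  x_3 = 0.739085 - 0.000000/1.673612 = 0.739085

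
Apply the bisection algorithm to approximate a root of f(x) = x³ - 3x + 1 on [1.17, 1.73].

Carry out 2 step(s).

f(x) = x³ - 3x + 1
Initial interval: [1.17, 1.73]

Iteration 1:
  c_1 = (1.170000 + 1.730000)/2 = 1.450000
  f(c_1) = f(1.450000) = -0.301375
  f(a) × f(c) ≥ 0, new interval: [1.450000, 1.730000]
Iteration 2:
  c_2 = (1.450000 + 1.730000)/2 = 1.590000
  f(c_2) = f(1.590000) = 0.249679
  f(a) × f(c) < 0, new interval: [1.450000, 1.590000]

After 2 iteration(s), the approximation is c_2 = 1.590000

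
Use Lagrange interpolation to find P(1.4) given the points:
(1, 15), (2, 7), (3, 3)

Lagrange interpolation formula:
P(x) = Σ yᵢ × Lᵢ(x)
where Lᵢ(x) = Π_{j≠i} (x - xⱼ)/(xᵢ - xⱼ)

L_0(1.4) = (1.4 - 2)/(1 - 2) × (1.4 - 3)/(1 - 3) = 0.480000
L_1(1.4) = (1.4 - 1)/(2 - 1) × (1.4 - 3)/(2 - 3) = 0.640000
L_2(1.4) = (1.4 - 1)/(3 - 1) × (1.4 - 2)/(3 - 2) = -0.120000

P(1.4) = 15×L_0(1.4) + 7×L_1(1.4) + 3×L_2(1.4)
P(1.4) = 11.320000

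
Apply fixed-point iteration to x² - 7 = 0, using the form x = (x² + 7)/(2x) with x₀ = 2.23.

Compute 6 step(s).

Equation: x² - 7 = 0
Fixed-point form: x = (x² + 7)/(2x)
x₀ = 2.23

x_1 = g(2.230000) = 2.684507
x_2 = g(2.684507) = 2.646031
x_3 = g(2.646031) = 2.645751
x_4 = g(2.645751) = 2.645751
x_5 = g(2.645751) = 2.645751
x_6 = g(2.645751) = 2.645751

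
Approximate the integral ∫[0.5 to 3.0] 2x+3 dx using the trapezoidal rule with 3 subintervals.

f(x) = 2x+3
a = 0.5, b = 3.0, n = 3
h = (b - a)/n = 0.833333

Trapezoidal rule: (h/2)[f(x₀) + 2f(x₁) + 2f(x₂) + ... + f(xₙ)]

x_0 = 0.5000, f(x_0) = 4.000000, coefficient = 1
x_1 = 1.3333, f(x_1) = 5.666667, coefficient = 2
x_2 = 2.1667, f(x_2) = 7.333333, coefficient = 2
x_3 = 3.0000, f(x_3) = 9.000000, coefficient = 1

I ≈ (0.833333/2) × 39.000000 = 16.250000
Exact value: 16.250000
Error: 0.000000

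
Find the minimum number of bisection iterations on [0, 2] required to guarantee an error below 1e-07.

We need (b-a)/2^n ≤ 1e-07
(2 - 0)/2^n ≤ 1e-07
2/2^n ≤ 1e-07
2^n ≥ 20000000
n ≥ log₂(20000000) = 24.25
n ≥ 25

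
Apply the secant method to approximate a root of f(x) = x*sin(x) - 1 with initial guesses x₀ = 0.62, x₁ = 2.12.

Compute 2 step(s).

f(x) = x*sin(x) - 1
x₀ = 0.62, x₁ = 2.12

Secant formula: x_{n+1} = x_n - f(x_n)(x_n - x_{n-1})/(f(x_n) - f(x_{n-1}))

Iteration 1:
  f(0.620000) = -0.639758
  f(2.120000) = 0.808234
  x_2 = 2.120000 - 0.808234×(2.120000 - 0.620000)/(0.808234 - (-0.639758))
       = 1.282737
Iteration 2:
  f(2.120000) = 0.808234
  f(1.282737) = 0.229884
  x_3 = 1.282737 - 0.229884×(1.282737 - 2.120000)/(0.229884 - 0.808234)
       = 0.949939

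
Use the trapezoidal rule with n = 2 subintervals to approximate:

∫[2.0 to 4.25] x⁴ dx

f(x) = x⁴
a = 2.0, b = 4.25, n = 2
h = (b - a)/n = 1.125000

Trapezoidal rule: (h/2)[f(x₀) + 2f(x₁) + 2f(x₂) + ... + f(xₙ)]

x_0 = 2.0000, f(x_0) = 16.000000, coefficient = 1
x_1 = 3.1250, f(x_1) = 95.367432, coefficient = 2
x_2 = 4.2500, f(x_2) = 326.253906, coefficient = 1

I ≈ (1.125000/2) × 532.988770 = 299.806183
Exact value: 270.915820
Error: 28.890363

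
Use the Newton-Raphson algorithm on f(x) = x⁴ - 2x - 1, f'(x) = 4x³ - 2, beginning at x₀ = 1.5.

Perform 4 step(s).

f(x) = x⁴ - 2x - 1
f'(x) = 4x³ - 2
x₀ = 1.5

Newton-Raphson formula: x_{n+1} = x_n - f(x_n)/f'(x_n)

Iteration 1:
  f(1.500000) = 1.062500
  f'(1.500000) = 11.500000
  x_1 = 1.500000 - 1.062500/11.500000 = 1.407609
Iteration 2:
  f(1.407609) = 0.110579
  f'(1.407609) = 9.155931
  x_2 = 1.407609 - 0.110579/9.155931 = 1.395531
Iteration 3:
  f(1.395531) = 0.001724
  f'(1.395531) = 8.871234
  x_3 = 1.395531 - 0.001724/8.871234 = 1.395337
Iteration 4:
  f(1.395337) = 0.000000
  f'(1.395337) = 8.866692
  x_4 = 1.395337 - 0.000000/8.866692 = 1.395337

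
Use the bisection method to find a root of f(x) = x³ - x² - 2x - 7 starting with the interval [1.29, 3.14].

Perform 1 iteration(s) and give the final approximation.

f(x) = x³ - x² - 2x - 7
Initial interval: [1.29, 3.14]

Iteration 1:
  c_1 = (1.290000 + 3.140000)/2 = 2.215000
  f(c_1) = f(2.215000) = -5.468937
  f(a) × f(c) ≥ 0, new interval: [2.215000, 3.140000]

After 1 iteration(s), the approximation is c_1 = 2.215000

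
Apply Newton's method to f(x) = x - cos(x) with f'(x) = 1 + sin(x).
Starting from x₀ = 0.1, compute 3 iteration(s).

f(x) = x - cos(x)
f'(x) = 1 + sin(x)
x₀ = 0.1

Newton-Raphson formula: x_{n+1} = x_n - f(x_n)/f'(x_n)

Iteration 1:
  f(0.100000) = -0.895004
  f'(0.100000) = 1.099833
  x_1 = 0.100000 - (-0.895004)/1.099833 = 0.913763
Iteration 2:
  f(0.913763) = 0.302993
  f'(0.913763) = 1.791808
  x_2 = 0.913763 - 0.302993/1.791808 = 0.744664
Iteration 3:
  f(0.744664) = 0.009349
  f'(0.744664) = 1.677725
  x_3 = 0.744664 - 0.009349/1.677725 = 0.739092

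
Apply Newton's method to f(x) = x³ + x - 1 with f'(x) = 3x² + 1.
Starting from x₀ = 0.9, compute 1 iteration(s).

f(x) = x³ + x - 1
f'(x) = 3x² + 1
x₀ = 0.9

Newton-Raphson formula: x_{n+1} = x_n - f(x_n)/f'(x_n)

Iteration 1:
  f(0.900000) = 0.629000
  f'(0.900000) = 3.430000
  x_1 = 0.900000 - 0.629000/3.430000 = 0.716618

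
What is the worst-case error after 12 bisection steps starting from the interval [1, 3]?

Bisection error bound: |error| ≤ (b-a)/2^n
|error| ≤ (3 - 1)/2^12 = 2/2^12
|error| ≤ 0.0004882812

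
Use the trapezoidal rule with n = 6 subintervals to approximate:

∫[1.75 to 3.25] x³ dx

f(x) = x³
a = 1.75, b = 3.25, n = 6
h = (b - a)/n = 0.250000

Trapezoidal rule: (h/2)[f(x₀) + 2f(x₁) + 2f(x₂) + ... + f(xₙ)]

x_0 = 1.7500, f(x_0) = 5.359375, coefficient = 1
x_1 = 2.0000, f(x_1) = 8.000000, coefficient = 2
x_2 = 2.2500, f(x_2) = 11.390625, coefficient = 2
x_3 = 2.5000, f(x_3) = 15.625000, coefficient = 2
x_4 = 2.7500, f(x_4) = 20.796875, coefficient = 2
x_5 = 3.0000, f(x_5) = 27.000000, coefficient = 2
x_6 = 3.2500, f(x_6) = 34.328125, coefficient = 1

I ≈ (0.250000/2) × 205.312500 = 25.664062
Exact value: 25.546875
Error: 0.117188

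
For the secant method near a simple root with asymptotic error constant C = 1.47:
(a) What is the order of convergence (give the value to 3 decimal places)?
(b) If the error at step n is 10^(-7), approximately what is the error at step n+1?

(a) Secant method has superlinear convergence with order φ = (1+√5)/2 ≈ 1.618.
    This means |e_{n+1}| ≈ C|e_n|^1.618.

(b) With |e_n| = 10^(-7) and C = 1.47:
    |e_{n+1}| ≈ 1.47 × (10^(-7))^1.618 = 1.47 × 10^(-11.33)

(a) ≈ 1.618 (golden ratio); (b) |e_{n+1}| ≈ 6.936e-12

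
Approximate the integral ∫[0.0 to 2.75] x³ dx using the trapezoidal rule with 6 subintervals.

f(x) = x³
a = 0.0, b = 2.75, n = 6
h = (b - a)/n = 0.458333

Trapezoidal rule: (h/2)[f(x₀) + 2f(x₁) + 2f(x₂) + ... + f(xₙ)]

x_0 = 0.0000, f(x_0) = 0.000000, coefficient = 1
x_1 = 0.4583, f(x_1) = 0.096282, coefficient = 2
x_2 = 0.9167, f(x_2) = 0.770255, coefficient = 2
x_3 = 1.3750, f(x_3) = 2.599609, coefficient = 2
x_4 = 1.8333, f(x_4) = 6.162037, coefficient = 2
x_5 = 2.2917, f(x_5) = 12.035229, coefficient = 2
x_6 = 2.7500, f(x_6) = 20.796875, coefficient = 1

I ≈ (0.458333/2) × 64.123698 = 14.695014
Exact value: 14.297852
Error: 0.397163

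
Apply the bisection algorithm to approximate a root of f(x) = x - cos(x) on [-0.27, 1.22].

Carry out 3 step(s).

f(x) = x - cos(x)
Initial interval: [-0.27, 1.22]

Iteration 1:
  c_1 = (-0.270000 + 1.220000)/2 = 0.475000
  f(c_1) = f(0.475000) = -0.414293
  f(a) × f(c) ≥ 0, new interval: [0.475000, 1.220000]
Iteration 2:
  c_2 = (0.475000 + 1.220000)/2 = 0.847500
  f(c_2) = f(0.847500) = 0.185641
  f(a) × f(c) < 0, new interval: [0.475000, 0.847500]
Iteration 3:
  c_3 = (0.475000 + 0.847500)/2 = 0.661250
  f(c_3) = f(0.661250) = -0.127975
  f(a) × f(c) ≥ 0, new interval: [0.661250, 0.847500]

After 3 iteration(s), the approximation is c_3 = 0.661250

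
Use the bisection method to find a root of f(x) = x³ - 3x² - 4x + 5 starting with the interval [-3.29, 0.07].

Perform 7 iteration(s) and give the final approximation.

f(x) = x³ - 3x² - 4x + 5
Initial interval: [-3.29, 0.07]

Iteration 1:
  c_1 = (-3.290000 + 0.070000)/2 = -1.610000
  f(c_1) = f(-1.610000) = -0.509581
  f(a) × f(c) ≥ 0, new interval: [-1.610000, 0.070000]
Iteration 2:
  c_2 = (-1.610000 + 0.070000)/2 = -0.770000
  f(c_2) = f(-0.770000) = 5.844767
  f(a) × f(c) < 0, new interval: [-1.610000, -0.770000]
Iteration 3:
  c_3 = (-1.610000 + (-0.770000))/2 = -1.190000
  f(c_3) = f(-1.190000) = 3.826541
  f(a) × f(c) < 0, new interval: [-1.610000, -1.190000]
Iteration 4:
  c_4 = (-1.610000 + (-1.190000))/2 = -1.400000
  f(c_4) = f(-1.400000) = 1.976000
  f(a) × f(c) < 0, new interval: [-1.610000, -1.400000]
Iteration 5:
  c_5 = (-1.610000 + (-1.400000))/2 = -1.505000
  f(c_5) = f(-1.505000) = 0.816062
  f(a) × f(c) < 0, new interval: [-1.610000, -1.505000]
Iteration 6:
  c_6 = (-1.610000 + (-1.505000))/2 = -1.557500
  f(c_6) = f(-1.557500) = 0.174388
  f(a) × f(c) < 0, new interval: [-1.610000, -1.557500]
Iteration 7:
  c_7 = (-1.610000 + (-1.557500))/2 = -1.583750
  f(c_7) = f(-1.583750) = -0.162255
  f(a) × f(c) ≥ 0, new interval: [-1.583750, -1.557500]

After 7 iteration(s), the approximation is c_7 = -1.583750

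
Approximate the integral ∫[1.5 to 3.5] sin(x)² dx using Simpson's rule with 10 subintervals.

f(x) = sin(x)²
a = 1.5, b = 3.5, n = 10
h = (b - a)/n = 0.200000

Simpson's rule: (h/3)[f(x₀) + 4f(x₁) + 2f(x₂) + ... + f(xₙ)]

x_0 = 1.5000, f(x_0) = 0.994996, coefficient = 1
x_1 = 1.7000, f(x_1) = 0.983399, coefficient = 4
x_2 = 1.9000, f(x_2) = 0.895484, coefficient = 2
x_3 = 2.1000, f(x_3) = 0.745130, coefficient = 4
x_4 = 2.3000, f(x_4) = 0.556076, coefficient = 2
x_5 = 2.5000, f(x_5) = 0.358169, coefficient = 4
x_6 = 2.7000, f(x_6) = 0.182654, coefficient = 2
x_7 = 2.9000, f(x_7) = 0.057240, coefficient = 4
x_8 = 3.1000, f(x_8) = 0.001729, coefficient = 2
x_9 = 3.3000, f(x_9) = 0.024884, coefficient = 4
x_10 = 3.5000, f(x_10) = 0.123049, coefficient = 1

I ≈ (0.200000/3) × 13.065220 = 0.871015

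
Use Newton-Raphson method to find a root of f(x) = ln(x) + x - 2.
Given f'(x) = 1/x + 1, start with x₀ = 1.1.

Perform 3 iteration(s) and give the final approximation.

f(x) = ln(x) + x - 2
f'(x) = 1/x + 1
x₀ = 1.1

Newton-Raphson formula: x_{n+1} = x_n - f(x_n)/f'(x_n)

Iteration 1:
  f(1.100000) = -0.804690
  f'(1.100000) = 1.909091
  x_1 = 1.100000 - (-0.804690)/1.909091 = 1.521504
Iteration 2:
  f(1.521504) = -0.058796
  f'(1.521504) = 1.657244
  x_2 = 1.521504 - (-0.058796)/1.657244 = 1.556983
Iteration 3:
  f(1.556983) = -0.000268
  f'(1.556983) = 1.642268
  x_3 = 1.556983 - (-0.000268)/1.642268 = 1.557146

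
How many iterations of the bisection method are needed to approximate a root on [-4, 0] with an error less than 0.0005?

We need (b-a)/2^n ≤ 0.0005
(0 - (-4))/2^n ≤ 0.0005
4/2^n ≤ 0.0005
2^n ≥ 8000
n ≥ log₂(8000) = 12.97
n ≥ 13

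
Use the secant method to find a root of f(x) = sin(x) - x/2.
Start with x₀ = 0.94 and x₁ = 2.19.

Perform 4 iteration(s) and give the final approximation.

f(x) = sin(x) - x/2
x₀ = 0.94, x₁ = 2.19

Secant formula: x_{n+1} = x_n - f(x_n)(x_n - x_{n-1})/(f(x_n) - f(x_{n-1}))

Iteration 1:
  f(0.940000) = 0.337558
  f(2.190000) = -0.280659
  x_2 = 2.190000 - (-0.280659)×(2.190000 - 0.940000)/(-0.280659 - 0.337558)
       = 1.622523
Iteration 2:
  f(2.190000) = -0.280659
  f(1.622523) = 0.187401
  x_3 = 1.622523 - 0.187401×(1.622523 - 2.190000)/(0.187401 - (-0.280659))
       = 1.849728
Iteration 3:
  f(1.622523) = 0.187401
  f(1.849728) = 0.036486
  x_4 = 1.849728 - 0.036486×(1.849728 - 1.622523)/(0.036486 - 0.187401)
       = 1.904658
Iteration 4:
  f(1.849728) = 0.036486
  f(1.904658) = -0.007545
  x_5 = 1.904658 - (-0.007545)×(1.904658 - 1.849728)/(-0.007545 - 0.036486)
       = 1.895245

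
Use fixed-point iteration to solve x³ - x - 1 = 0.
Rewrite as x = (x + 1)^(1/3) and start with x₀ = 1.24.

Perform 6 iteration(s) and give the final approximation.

Equation: x³ - x - 1 = 0
Fixed-point form: x = (x + 1)^(1/3)
x₀ = 1.24

x_1 = g(1.240000) = 1.308427
x_2 = g(1.308427) = 1.321616
x_3 = g(1.321616) = 1.324129
x_4 = g(1.324129) = 1.324606
x_5 = g(1.324606) = 1.324697
x_6 = g(1.324697) = 1.324714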